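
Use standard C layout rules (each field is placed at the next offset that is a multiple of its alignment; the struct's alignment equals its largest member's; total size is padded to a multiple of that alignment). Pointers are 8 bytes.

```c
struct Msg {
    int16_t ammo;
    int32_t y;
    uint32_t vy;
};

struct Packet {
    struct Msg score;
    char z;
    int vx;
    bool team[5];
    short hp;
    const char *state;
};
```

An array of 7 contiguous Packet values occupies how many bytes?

280

Msg: @0: ammo [2B, align 2] → 2; +2 pad (align 4); @4: y [4B, align 4] → 8; @8: vy [4B, align 4] → 12; size 12, align 4
@0: score [12B, align 4] → 12
@12: z [1B, align 1] → 13
+3 pad (align 4)
@16: vx [4B, align 4] → 20
@20: team [5B, align 1] → 25
+1 pad (align 2)
@26: hp [2B, align 2] → 28
+4 pad (align 8)
@32: state [8B, align 8] → 40
size 40, align 8
array of 7: 7 × 40 = 280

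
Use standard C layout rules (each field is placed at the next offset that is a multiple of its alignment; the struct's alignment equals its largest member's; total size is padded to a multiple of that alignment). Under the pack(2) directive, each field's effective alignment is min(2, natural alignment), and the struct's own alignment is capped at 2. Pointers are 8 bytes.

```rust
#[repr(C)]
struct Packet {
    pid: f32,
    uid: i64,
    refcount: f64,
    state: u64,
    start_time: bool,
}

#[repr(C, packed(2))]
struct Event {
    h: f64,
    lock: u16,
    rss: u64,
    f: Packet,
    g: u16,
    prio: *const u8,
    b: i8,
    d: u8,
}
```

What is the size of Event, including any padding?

Packet: @0: pid [4B, align 4] → 4; +4 pad (align 8); @8: uid [8B, align 8] → 16; @16: refcount [8B, align 8] → 24; @24: state [8B, align 8] → 32; @32: start_time [1B, align 1] → 33; +7 tail pad (align 8); size 40, align 8
@0: h [8B, align 2] → 8
@8: lock [2B, align 2] → 10
@10: rss [8B, align 2] → 18
@18: f [40B, align 2] → 58
@58: g [2B, align 2] → 60
@60: prio [8B, align 2] → 68
@68: b [1B, align 1] → 69
@69: d [1B, align 1] → 70
size 70, align 2

70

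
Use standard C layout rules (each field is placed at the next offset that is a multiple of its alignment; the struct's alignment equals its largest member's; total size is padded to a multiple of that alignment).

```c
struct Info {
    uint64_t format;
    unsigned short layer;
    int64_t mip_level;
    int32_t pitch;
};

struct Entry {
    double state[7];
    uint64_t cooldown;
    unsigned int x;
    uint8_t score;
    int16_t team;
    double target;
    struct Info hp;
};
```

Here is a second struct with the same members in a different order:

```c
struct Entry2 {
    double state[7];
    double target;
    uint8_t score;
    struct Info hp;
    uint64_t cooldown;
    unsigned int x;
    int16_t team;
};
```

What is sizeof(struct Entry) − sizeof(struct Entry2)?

-8

Info: @0: format [8B, align 8] → 8; @8: layer [2B, align 2] → 10; +6 pad (align 8); @16: mip_level [8B, align 8] → 24; @24: pitch [4B, align 4] → 28; +4 tail pad (align 8); size 32, align 8
@0: state [56B, align 8] → 56
@56: cooldown [8B, align 8] → 64
@64: x [4B, align 4] → 68
@68: score [1B, align 1] → 69
+1 pad (align 2)
@70: team [2B, align 2] → 72
@72: target [8B, align 8] → 80
@80: hp [32B, align 8] → 112
size 112, align 8
— Entry2 —
@0: state [56B, align 8] → 56
@56: target [8B, align 8] → 64
@64: score [1B, align 1] → 65
+7 pad (align 8)
@72: hp [32B, align 8] → 104
@104: cooldown [8B, align 8] → 112
@112: x [4B, align 4] → 116
@116: team [2B, align 2] → 118
+2 tail pad (align 8)
size 120, align 8
112 − 120 = -8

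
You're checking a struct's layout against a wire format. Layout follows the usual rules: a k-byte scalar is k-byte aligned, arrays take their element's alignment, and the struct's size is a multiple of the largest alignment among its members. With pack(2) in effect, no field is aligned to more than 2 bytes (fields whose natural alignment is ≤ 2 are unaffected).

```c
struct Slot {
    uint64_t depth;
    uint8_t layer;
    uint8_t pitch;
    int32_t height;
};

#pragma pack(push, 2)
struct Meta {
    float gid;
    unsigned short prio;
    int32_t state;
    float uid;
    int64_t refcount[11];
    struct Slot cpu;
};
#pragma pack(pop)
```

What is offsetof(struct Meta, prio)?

Slot: @0: depth [8B, align 8] → 8; @8: layer [1B, align 1] → 9; @9: pitch [1B, align 1] → 10; +2 pad (align 4); @12: height [4B, align 4] → 16; size 16, align 8
@0: gid [4B, align 2] → 4
@4: prio [2B, align 2] → 6

4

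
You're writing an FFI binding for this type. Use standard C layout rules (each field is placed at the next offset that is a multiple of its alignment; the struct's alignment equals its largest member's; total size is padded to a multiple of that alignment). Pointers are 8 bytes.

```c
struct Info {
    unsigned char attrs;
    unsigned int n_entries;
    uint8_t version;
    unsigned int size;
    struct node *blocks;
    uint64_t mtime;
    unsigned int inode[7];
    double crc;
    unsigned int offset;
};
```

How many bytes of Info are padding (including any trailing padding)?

@0: attrs [1B, align 1] → 1
+3 pad (align 4)
@4: n_entries [4B, align 4] → 8
@8: version [1B, align 1] → 9
+3 pad (align 4)
@12: size [4B, align 4] → 16
@16: blocks [8B, align 8] → 24
@24: mtime [8B, align 8] → 32
@32: inode [28B, align 4] → 60
+4 pad (align 8)
@64: crc [8B, align 8] → 72
@72: offset [4B, align 4] → 76
+4 tail pad (align 8)
size 80, align 8
data bytes 66, size 80 → padding 14

14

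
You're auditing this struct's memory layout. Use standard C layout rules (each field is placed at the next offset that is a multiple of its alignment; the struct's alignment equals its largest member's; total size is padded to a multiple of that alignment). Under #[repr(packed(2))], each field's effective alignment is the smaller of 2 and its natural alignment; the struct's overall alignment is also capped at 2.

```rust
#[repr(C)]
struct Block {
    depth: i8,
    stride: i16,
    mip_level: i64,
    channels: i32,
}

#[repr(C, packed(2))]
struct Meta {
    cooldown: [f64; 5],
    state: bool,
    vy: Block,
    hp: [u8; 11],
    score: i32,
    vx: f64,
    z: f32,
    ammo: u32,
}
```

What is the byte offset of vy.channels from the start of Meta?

Block: depth at 0 (size 1, align 1) → ends 1; pad 1 to align 2 for stride; stride at 2 (size 2, align 2) → ends 4; pad 4 to align 8 for mip_level; mip_level at 8 (size 8, align 8) → ends 16; channels at 16 (size 4, align 4) → ends 20; tail pad 4 to reach multiple of 8; total 24 bytes, alignment 8
cooldown at 0 (size 40, align 2) → ends 40
state at 40 (size 1, align 1) → ends 41
pad 1 to align 2 for vy
vy at 42 (size 24, align 2) → ends 66
within Block: channels at 16
42 + 16 = 58

58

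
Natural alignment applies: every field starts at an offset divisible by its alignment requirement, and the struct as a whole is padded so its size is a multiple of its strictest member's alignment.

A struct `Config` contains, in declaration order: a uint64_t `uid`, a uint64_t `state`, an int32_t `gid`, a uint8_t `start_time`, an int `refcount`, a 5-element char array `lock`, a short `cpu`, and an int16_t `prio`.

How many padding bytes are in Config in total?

6

uid at 0 (size 8, align 8) → ends 8
state at 8 (size 8, align 8) → ends 16
gid at 16 (size 4, align 4) → ends 20
start_time at 20 (size 1, align 1) → ends 21
pad 3 to align 4 for refcount
refcount at 24 (size 4, align 4) → ends 28
lock at 28 (size 5, align 1) → ends 33
pad 1 to align 2 for cpu
cpu at 34 (size 2, align 2) → ends 36
prio at 36 (size 2, align 2) → ends 38
tail pad 2 to reach multiple of 8
total 40 bytes, alignment 8
data bytes 34, size 40 → padding 6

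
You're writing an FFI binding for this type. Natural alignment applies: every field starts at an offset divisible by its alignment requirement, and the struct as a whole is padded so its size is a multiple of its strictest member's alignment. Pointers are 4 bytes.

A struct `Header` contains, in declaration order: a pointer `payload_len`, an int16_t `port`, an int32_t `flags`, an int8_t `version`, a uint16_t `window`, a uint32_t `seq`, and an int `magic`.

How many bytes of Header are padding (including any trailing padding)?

@0: payload_len [4B, align 4] → 4
@4: port [2B, align 2] → 6
+2 pad (align 4)
@8: flags [4B, align 4] → 12
@12: version [1B, align 1] → 13
+1 pad (align 2)
@14: window [2B, align 2] → 16
@16: seq [4B, align 4] → 20
@20: magic [4B, align 4] → 24
size 24, align 4
data bytes 21, size 24 → padding 3

3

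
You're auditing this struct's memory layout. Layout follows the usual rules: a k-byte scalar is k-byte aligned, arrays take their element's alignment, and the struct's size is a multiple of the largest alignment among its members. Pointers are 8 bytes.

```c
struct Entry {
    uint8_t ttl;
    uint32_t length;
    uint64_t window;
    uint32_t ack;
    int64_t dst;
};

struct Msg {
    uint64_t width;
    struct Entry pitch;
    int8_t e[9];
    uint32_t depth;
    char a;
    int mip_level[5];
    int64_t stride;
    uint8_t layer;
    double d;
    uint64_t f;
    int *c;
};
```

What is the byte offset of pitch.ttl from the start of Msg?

Entry: 0..1  ttl  (1B, 1-aligned); 1..4  -- padding (3B); 4..8  length  (4B, 4-aligned); 8..16  window  (8B, 8-aligned); 16..20  ack  (4B, 4-aligned); 20..24  -- padding (4B); 24..32  dst  (8B, 8-aligned); sizeof = 32, alignof = 8
0..8  width  (8B, 8-aligned)
8..40  pitch  (32B, 8-aligned)
within Entry: ttl at 0
8 + 0 = 8

8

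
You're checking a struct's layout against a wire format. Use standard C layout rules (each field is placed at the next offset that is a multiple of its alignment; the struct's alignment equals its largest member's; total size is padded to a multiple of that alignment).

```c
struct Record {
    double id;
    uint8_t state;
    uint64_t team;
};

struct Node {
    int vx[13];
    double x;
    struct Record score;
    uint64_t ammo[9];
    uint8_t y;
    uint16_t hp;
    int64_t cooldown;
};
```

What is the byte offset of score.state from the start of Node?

Record: id at 0 (size 8, align 8) → ends 8; state at 8 (size 1, align 1) → ends 9; pad 7 to align 8 for team; team at 16 (size 8, align 8) → ends 24; total 24 bytes, alignment 8
vx at 0 (size 52, align 4) → ends 52
pad 4 to align 8 for x
x at 56 (size 8, align 8) → ends 64
score at 64 (size 24, align 8) → ends 88
within Record: state at 8
64 + 8 = 72

72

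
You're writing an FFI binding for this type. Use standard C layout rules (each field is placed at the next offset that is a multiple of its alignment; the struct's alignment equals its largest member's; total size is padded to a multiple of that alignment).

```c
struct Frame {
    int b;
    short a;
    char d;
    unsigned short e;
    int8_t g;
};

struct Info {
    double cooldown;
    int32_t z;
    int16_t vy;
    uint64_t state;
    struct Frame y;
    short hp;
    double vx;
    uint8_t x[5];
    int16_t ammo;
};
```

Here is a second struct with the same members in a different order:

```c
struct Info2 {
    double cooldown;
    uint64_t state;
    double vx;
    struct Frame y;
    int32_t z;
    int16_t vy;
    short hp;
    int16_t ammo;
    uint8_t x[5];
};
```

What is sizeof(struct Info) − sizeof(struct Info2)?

Frame: b at 0 (size 4, align 4) → ends 4; a at 4 (size 2, align 2) → ends 6; d at 6 (size 1, align 1) → ends 7; pad 1 to align 2 for e; e at 8 (size 2, align 2) → ends 10; g at 10 (size 1, align 1) → ends 11; tail pad 1 to reach multiple of 4; total 12 bytes, alignment 4
cooldown at 0 (size 8, align 8) → ends 8
z at 8 (size 4, align 4) → ends 12
vy at 12 (size 2, align 2) → ends 14
pad 2 to align 8 for state
state at 16 (size 8, align 8) → ends 24
y at 24 (size 12, align 4) → ends 36
hp at 36 (size 2, align 2) → ends 38
pad 2 to align 8 for vx
vx at 40 (size 8, align 8) → ends 48
x at 48 (size 5, align 1) → ends 53
pad 1 to align 2 for ammo
ammo at 54 (size 2, align 2) → ends 56
total 56 bytes, alignment 8
— Info2 —
cooldown at 0 (size 8, align 8) → ends 8
state at 8 (size 8, align 8) → ends 16
vx at 16 (size 8, align 8) → ends 24
y at 24 (size 12, align 4) → ends 36
z at 36 (size 4, align 4) → ends 40
vy at 40 (size 2, align 2) → ends 42
hp at 42 (size 2, align 2) → ends 44
ammo at 44 (size 2, align 2) → ends 46
x at 46 (size 5, align 1) → ends 51
tail pad 5 to reach multiple of 8
total 56 bytes, alignment 8
56 − 56 = 0

0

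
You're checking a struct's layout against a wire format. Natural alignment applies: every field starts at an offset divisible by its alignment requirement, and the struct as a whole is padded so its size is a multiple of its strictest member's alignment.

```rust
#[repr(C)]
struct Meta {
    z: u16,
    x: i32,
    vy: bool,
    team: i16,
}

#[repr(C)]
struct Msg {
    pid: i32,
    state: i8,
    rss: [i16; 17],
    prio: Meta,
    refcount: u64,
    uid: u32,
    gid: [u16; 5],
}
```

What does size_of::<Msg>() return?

80 bytes

Meta: 0..2  z  (2B, 2-aligned); 2..4  -- padding (2B); 4..8  x  (4B, 4-aligned); 8..9  vy  (1B, 1-aligned); 9..10  -- padding (1B); 10..12  team  (2B, 2-aligned); sizeof = 12, alignof = 4
0..4  pid  (4B, 4-aligned)
4..5  state  (1B, 1-aligned)
5..6  -- padding (1B)
6..40  rss  (34B, 2-aligned)
40..52  prio  (12B, 4-aligned)
52..56  -- padding (4B)
56..64  refcount  (8B, 8-aligned)
64..68  uid  (4B, 4-aligned)
68..78  gid  (10B, 2-aligned)
78..80  -- tail padding (2B)
sizeof = 80, alignof = 8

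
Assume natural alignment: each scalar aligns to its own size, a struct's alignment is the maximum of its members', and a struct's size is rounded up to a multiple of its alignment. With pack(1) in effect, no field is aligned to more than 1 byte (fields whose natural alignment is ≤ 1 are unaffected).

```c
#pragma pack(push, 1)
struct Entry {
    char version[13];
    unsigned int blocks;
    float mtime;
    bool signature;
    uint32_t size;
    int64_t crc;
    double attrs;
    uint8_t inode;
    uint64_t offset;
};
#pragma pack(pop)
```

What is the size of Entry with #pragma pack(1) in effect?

version at 0 (size 13, align 1) → ends 13
blocks at 13 (size 4, align 1) → ends 17
mtime at 17 (size 4, align 1) → ends 21
signature at 21 (size 1, align 1) → ends 22
size at 22 (size 4, align 1) → ends 26
crc at 26 (size 8, align 1) → ends 34
attrs at 34 (size 8, align 1) → ends 42
inode at 42 (size 1, align 1) → ends 43
offset at 43 (size 8, align 1) → ends 51
total 51 bytes, alignment 1

51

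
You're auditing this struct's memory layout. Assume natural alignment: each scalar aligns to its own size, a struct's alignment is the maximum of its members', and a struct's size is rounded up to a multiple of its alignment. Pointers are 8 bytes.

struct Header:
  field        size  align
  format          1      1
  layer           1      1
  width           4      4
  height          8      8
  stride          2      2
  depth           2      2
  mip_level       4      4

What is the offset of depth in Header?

format at 0 (size 1, align 1) → ends 1
layer at 1 (size 1, align 1) → ends 2
pad 2 to align 4 for width
width at 4 (size 4, align 4) → ends 8
height at 8 (size 8, align 8) → ends 16
stride at 16 (size 2, align 2) → ends 18
depth at 18 (size 2, align 2) → ends 20

18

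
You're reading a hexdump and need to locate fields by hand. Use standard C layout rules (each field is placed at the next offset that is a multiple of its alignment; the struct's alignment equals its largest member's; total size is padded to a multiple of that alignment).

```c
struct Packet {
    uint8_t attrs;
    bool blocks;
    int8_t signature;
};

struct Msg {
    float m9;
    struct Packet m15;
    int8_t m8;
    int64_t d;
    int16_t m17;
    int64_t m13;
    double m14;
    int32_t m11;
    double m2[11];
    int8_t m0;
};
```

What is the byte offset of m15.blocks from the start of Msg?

5

Packet: 0..1  attrs  (1B, 1-aligned); 1..2  blocks  (1B, 1-aligned); 2..3  signature  (1B, 1-aligned); sizeof = 3, alignof = 1
0..4  m9  (4B, 4-aligned)
4..7  m15  (3B, 1-aligned)
within Packet: blocks at 1
4 + 1 = 5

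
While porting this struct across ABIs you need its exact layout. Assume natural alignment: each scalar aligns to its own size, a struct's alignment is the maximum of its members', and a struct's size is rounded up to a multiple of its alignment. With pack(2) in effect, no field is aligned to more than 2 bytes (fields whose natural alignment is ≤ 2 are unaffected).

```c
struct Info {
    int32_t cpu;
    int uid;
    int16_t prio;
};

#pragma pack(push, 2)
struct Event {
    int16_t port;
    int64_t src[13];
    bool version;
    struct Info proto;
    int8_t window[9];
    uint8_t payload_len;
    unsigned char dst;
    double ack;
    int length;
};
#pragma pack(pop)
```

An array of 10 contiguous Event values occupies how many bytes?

1440

Info: @0: cpu [4B, align 4] → 4; @4: uid [4B, align 4] → 8; @8: prio [2B, align 2] → 10; +2 tail pad (align 4); size 12, align 4
@0: port [2B, align 2] → 2
@2: src [104B, align 2] → 106
@106: version [1B, align 1] → 107
+1 pad (align 2)
@108: proto [12B, align 2] → 120
@120: window [9B, align 1] → 129
@129: payload_len [1B, align 1] → 130
@130: dst [1B, align 1] → 131
+1 pad (align 2)
@132: ack [8B, align 2] → 140
@140: length [4B, align 2] → 144
size 144, align 2
array of 10: 10 × 144 = 1440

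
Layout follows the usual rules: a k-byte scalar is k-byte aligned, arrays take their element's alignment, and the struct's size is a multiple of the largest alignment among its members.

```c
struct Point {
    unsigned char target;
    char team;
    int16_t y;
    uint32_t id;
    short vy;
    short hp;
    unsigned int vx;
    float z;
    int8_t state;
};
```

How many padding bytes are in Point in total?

0..1  target  (1B, 1-aligned)
1..2  team  (1B, 1-aligned)
2..4  y  (2B, 2-aligned)
4..8  id  (4B, 4-aligned)
8..10  vy  (2B, 2-aligned)
10..12  hp  (2B, 2-aligned)
12..16  vx  (4B, 4-aligned)
16..20  z  (4B, 4-aligned)
20..21  state  (1B, 1-aligned)
21..24  -- tail padding (3B)
sizeof = 24, alignof = 4
data bytes 21, size 24 → padding 3

3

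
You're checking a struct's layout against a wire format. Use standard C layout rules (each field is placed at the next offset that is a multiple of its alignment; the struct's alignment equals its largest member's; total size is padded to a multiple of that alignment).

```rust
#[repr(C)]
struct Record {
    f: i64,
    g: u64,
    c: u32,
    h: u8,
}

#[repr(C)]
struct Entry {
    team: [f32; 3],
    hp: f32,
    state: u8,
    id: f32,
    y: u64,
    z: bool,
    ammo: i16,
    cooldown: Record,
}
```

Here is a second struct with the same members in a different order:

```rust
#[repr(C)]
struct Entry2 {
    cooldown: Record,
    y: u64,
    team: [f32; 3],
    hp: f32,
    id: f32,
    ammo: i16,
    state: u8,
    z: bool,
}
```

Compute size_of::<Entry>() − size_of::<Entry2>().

Record: 0..8  f  (8B, 8-aligned); 8..16  g  (8B, 8-aligned); 16..20  c  (4B, 4-aligned); 20..21  h  (1B, 1-aligned); 21..24  -- tail padding (3B); sizeof = 24, alignof = 8
0..12  team  (12B, 4-aligned)
12..16  hp  (4B, 4-aligned)
16..17  state  (1B, 1-aligned)
17..20  -- padding (3B)
20..24  id  (4B, 4-aligned)
24..32  y  (8B, 8-aligned)
32..33  z  (1B, 1-aligned)
33..34  -- padding (1B)
34..36  ammo  (2B, 2-aligned)
36..40  -- padding (4B)
40..64  cooldown  (24B, 8-aligned)
sizeof = 64, alignof = 8
— Entry2 —
0..24  cooldown  (24B, 8-aligned)
24..32  y  (8B, 8-aligned)
32..44  team  (12B, 4-aligned)
44..48  hp  (4B, 4-aligned)
48..52  id  (4B, 4-aligned)
52..54  ammo  (2B, 2-aligned)
54..55  state  (1B, 1-aligned)
55..56  z  (1B, 1-aligned)
sizeof = 56, alignof = 8
64 − 56 = 8

8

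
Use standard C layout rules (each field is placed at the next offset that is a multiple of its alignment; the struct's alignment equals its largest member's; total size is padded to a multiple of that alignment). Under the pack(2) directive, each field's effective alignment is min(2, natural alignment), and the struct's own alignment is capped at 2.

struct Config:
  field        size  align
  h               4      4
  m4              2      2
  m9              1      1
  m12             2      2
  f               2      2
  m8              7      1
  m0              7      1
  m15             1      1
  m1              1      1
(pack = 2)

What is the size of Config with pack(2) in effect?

28

0..4  h  (4B, 2-aligned)
4..6  m4  (2B, 2-aligned)
6..7  m9  (1B, 1-aligned)
7..8  -- padding (1B)
8..10  m12  (2B, 2-aligned)
10..12  f  (2B, 2-aligned)
12..19  m8  (7B, 1-aligned)
19..26  m0  (7B, 1-aligned)
26..27  m15  (1B, 1-aligned)
27..28  m1  (1B, 1-aligned)
sizeof = 28, alignof = 2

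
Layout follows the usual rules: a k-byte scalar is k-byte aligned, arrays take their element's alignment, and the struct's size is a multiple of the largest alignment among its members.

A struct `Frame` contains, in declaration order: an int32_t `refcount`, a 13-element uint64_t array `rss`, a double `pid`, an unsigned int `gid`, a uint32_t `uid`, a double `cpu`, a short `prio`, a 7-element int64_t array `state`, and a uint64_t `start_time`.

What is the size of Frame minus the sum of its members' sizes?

10

@0: refcount [4B, align 4] → 4
+4 pad (align 8)
@8: rss [104B, align 8] → 112
@112: pid [8B, align 8] → 120
@120: gid [4B, align 4] → 124
@124: uid [4B, align 4] → 128
@128: cpu [8B, align 8] → 136
@136: prio [2B, align 2] → 138
+6 pad (align 8)
@144: state [56B, align 8] → 200
@200: start_time [8B, align 8] → 208
size 208, align 8
data bytes 198, size 208 → padding 10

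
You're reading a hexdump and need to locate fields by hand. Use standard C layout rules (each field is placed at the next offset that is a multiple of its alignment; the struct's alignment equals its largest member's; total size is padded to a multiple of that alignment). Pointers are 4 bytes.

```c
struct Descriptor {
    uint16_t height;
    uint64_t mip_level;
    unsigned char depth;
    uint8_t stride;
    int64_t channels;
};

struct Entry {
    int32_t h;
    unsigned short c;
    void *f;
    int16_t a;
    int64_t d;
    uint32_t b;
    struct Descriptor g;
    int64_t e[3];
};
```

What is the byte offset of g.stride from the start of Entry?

Descriptor: height at 0 (size 2, align 2) → ends 2; pad 6 to align 8 for mip_level; mip_level at 8 (size 8, align 8) → ends 16; depth at 16 (size 1, align 1) → ends 17; stride at 17 (size 1, align 1) → ends 18; pad 6 to align 8 for channels; channels at 24 (size 8, align 8) → ends 32; total 32 bytes, alignment 8
h at 0 (size 4, align 4) → ends 4
c at 4 (size 2, align 2) → ends 6
pad 2 to align 4 for f
f at 8 (size 4, align 4) → ends 12
a at 12 (size 2, align 2) → ends 14
pad 2 to align 8 for d
d at 16 (size 8, align 8) → ends 24
b at 24 (size 4, align 4) → ends 28
pad 4 to align 8 for g
g at 32 (size 32, align 8) → ends 64
within Descriptor: stride at 17
32 + 17 = 49

49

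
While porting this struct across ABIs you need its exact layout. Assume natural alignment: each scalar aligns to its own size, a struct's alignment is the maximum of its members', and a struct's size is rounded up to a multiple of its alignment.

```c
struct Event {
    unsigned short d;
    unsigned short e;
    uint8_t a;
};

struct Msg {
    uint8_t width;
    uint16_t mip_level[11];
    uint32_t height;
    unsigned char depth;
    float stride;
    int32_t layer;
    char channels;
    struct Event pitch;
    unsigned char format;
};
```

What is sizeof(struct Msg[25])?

Event: d at 0 (size 2, align 2) → ends 2; e at 2 (size 2, align 2) → ends 4; a at 4 (size 1, align 1) → ends 5; tail pad 1 to reach multiple of 2; total 6 bytes, alignment 2
width at 0 (size 1, align 1) → ends 1
pad 1 to align 2 for mip_level
mip_level at 2 (size 22, align 2) → ends 24
height at 24 (size 4, align 4) → ends 28
depth at 28 (size 1, align 1) → ends 29
pad 3 to align 4 for stride
stride at 32 (size 4, align 4) → ends 36
layer at 36 (size 4, align 4) → ends 40
channels at 40 (size 1, align 1) → ends 41
pad 1 to align 2 for pitch
pitch at 42 (size 6, align 2) → ends 48
format at 48 (size 1, align 1) → ends 49
tail pad 3 to reach multiple of 4
total 52 bytes, alignment 4
array of 25: 25 × 52 = 1300

1300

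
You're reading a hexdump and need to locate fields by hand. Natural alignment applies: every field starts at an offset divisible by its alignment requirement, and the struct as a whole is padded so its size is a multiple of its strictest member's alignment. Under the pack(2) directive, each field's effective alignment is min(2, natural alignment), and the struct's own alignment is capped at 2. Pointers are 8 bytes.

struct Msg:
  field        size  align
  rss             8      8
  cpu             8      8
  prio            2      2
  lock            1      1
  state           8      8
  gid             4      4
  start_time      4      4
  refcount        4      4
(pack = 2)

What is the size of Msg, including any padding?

40

0..8  rss  (8B, 2-aligned)
8..16  cpu  (8B, 2-aligned)
16..18  prio  (2B, 2-aligned)
18..19  lock  (1B, 1-aligned)
19..20  -- padding (1B)
20..28  state  (8B, 2-aligned)
28..32  gid  (4B, 2-aligned)
32..36  start_time  (4B, 2-aligned)
36..40  refcount  (4B, 2-aligned)
sizeof = 40, alignof = 2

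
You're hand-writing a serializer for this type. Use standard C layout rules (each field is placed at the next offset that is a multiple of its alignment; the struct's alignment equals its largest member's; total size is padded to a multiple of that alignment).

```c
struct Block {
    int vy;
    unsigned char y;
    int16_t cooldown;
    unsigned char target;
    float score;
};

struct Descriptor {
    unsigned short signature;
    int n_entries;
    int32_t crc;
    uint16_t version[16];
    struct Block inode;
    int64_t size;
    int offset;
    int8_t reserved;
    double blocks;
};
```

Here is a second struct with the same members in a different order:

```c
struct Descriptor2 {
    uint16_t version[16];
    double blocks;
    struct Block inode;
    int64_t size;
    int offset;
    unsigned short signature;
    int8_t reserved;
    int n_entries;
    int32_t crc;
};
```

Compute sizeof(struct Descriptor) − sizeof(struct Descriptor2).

Block: vy at 0 (size 4, align 4) → ends 4; y at 4 (size 1, align 1) → ends 5; pad 1 to align 2 for cooldown; cooldown at 6 (size 2, align 2) → ends 8; target at 8 (size 1, align 1) → ends 9; pad 3 to align 4 for score; score at 12 (size 4, align 4) → ends 16; total 16 bytes, alignment 4
signature at 0 (size 2, align 2) → ends 2
pad 2 to align 4 for n_entries
n_entries at 4 (size 4, align 4) → ends 8
crc at 8 (size 4, align 4) → ends 12
version at 12 (size 32, align 2) → ends 44
inode at 44 (size 16, align 4) → ends 60
pad 4 to align 8 for size
size at 64 (size 8, align 8) → ends 72
offset at 72 (size 4, align 4) → ends 76
reserved at 76 (size 1, align 1) → ends 77
pad 3 to align 8 for blocks
blocks at 80 (size 8, align 8) → ends 88
total 88 bytes, alignment 8
— Descriptor2 —
version at 0 (size 32, align 2) → ends 32
blocks at 32 (size 8, align 8) → ends 40
inode at 40 (size 16, align 4) → ends 56
size at 56 (size 8, align 8) → ends 64
offset at 64 (size 4, align 4) → ends 68
signature at 68 (size 2, align 2) → ends 70
reserved at 70 (size 1, align 1) → ends 71
pad 1 to align 4 for n_entries
n_entries at 72 (size 4, align 4) → ends 76
crc at 76 (size 4, align 4) → ends 80
total 80 bytes, alignment 8
88 − 80 = 8

8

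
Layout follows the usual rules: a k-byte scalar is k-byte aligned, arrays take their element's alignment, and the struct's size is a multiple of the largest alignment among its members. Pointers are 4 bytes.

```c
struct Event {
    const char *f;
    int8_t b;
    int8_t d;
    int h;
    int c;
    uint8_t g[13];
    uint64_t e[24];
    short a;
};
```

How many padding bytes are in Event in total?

f at 0 (size 4, align 4) → ends 4
b at 4 (size 1, align 1) → ends 5
d at 5 (size 1, align 1) → ends 6
pad 2 to align 4 for h
h at 8 (size 4, align 4) → ends 12
c at 12 (size 4, align 4) → ends 16
g at 16 (size 13, align 1) → ends 29
pad 3 to align 8 for e
e at 32 (size 192, align 8) → ends 224
a at 224 (size 2, align 2) → ends 226
tail pad 6 to reach multiple of 8
total 232 bytes, alignment 8
data bytes 221, size 232 → padding 11

11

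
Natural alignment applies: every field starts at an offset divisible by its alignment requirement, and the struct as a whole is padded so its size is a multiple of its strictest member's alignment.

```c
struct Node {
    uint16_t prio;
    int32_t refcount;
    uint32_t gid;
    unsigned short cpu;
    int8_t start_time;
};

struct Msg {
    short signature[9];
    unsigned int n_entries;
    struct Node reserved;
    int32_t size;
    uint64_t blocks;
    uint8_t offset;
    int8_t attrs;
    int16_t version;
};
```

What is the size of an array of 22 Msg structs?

1408

Node: 0..2  prio  (2B, 2-aligned); 2..4  -- padding (2B); 4..8  refcount  (4B, 4-aligned); 8..12  gid  (4B, 4-aligned); 12..14  cpu  (2B, 2-aligned); 14..15  start_time  (1B, 1-aligned); 15..16  -- tail padding (1B); sizeof = 16, alignof = 4
0..18  signature  (18B, 2-aligned)
18..20  -- padding (2B)
20..24  n_entries  (4B, 4-aligned)
24..40  reserved  (16B, 4-aligned)
40..44  size  (4B, 4-aligned)
44..48  -- padding (4B)
48..56  blocks  (8B, 8-aligned)
56..57  offset  (1B, 1-aligned)
57..58  attrs  (1B, 1-aligned)
58..60  version  (2B, 2-aligned)
60..64  -- tail padding (4B)
sizeof = 64, alignof = 8
array of 22: 22 × 64 = 1408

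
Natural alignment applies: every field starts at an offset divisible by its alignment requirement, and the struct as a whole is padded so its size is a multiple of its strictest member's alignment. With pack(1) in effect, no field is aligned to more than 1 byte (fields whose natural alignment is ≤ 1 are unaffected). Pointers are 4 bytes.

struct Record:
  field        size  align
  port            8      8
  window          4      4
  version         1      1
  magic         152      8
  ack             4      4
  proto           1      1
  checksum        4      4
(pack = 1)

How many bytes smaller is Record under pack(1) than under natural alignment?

10

natural layout:
  0..8  port  (8B, 8-aligned)
  8..12  window  (4B, 4-aligned)
  12..13  version  (1B, 1-aligned)
  13..16  -- padding (3B)
  16..168  magic  (152B, 8-aligned)
  168..172  ack  (4B, 4-aligned)
  172..173  proto  (1B, 1-aligned)
  173..176  -- padding (3B)
  176..180  checksum  (4B, 4-aligned)
  180..184  -- tail padding (4B)
  sizeof = 184, alignof = 8
packed(1) layout:
  0..8  port  (8B, 1-aligned)
  8..12  window  (4B, 1-aligned)
  12..13  version  (1B, 1-aligned)
  13..165  magic  (152B, 1-aligned)
  165..169  ack  (4B, 1-aligned)
  169..170  proto  (1B, 1-aligned)
  170..174  checksum  (4B, 1-aligned)
  sizeof = 174, alignof = 1
184 − 174 = 10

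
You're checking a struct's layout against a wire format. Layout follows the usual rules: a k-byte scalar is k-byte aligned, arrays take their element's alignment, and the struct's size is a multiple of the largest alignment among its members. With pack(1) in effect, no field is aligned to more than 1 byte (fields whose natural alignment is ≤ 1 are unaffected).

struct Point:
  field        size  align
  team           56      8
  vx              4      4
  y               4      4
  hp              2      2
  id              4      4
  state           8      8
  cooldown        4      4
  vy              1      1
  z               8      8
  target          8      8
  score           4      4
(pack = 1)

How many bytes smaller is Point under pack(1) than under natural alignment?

9

natural layout:
  0..56  team  (56B, 8-aligned)
  56..60  vx  (4B, 4-aligned)
  60..64  y  (4B, 4-aligned)
  64..66  hp  (2B, 2-aligned)
  66..68  -- padding (2B)
  68..72  id  (4B, 4-aligned)
  72..80  state  (8B, 8-aligned)
  80..84  cooldown  (4B, 4-aligned)
  84..85  vy  (1B, 1-aligned)
  85..88  -- padding (3B)
  88..96  z  (8B, 8-aligned)
  96..104  target  (8B, 8-aligned)
  104..108  score  (4B, 4-aligned)
  108..112  -- tail padding (4B)
  sizeof = 112, alignof = 8
packed(1) layout:
  0..56  team  (56B, 1-aligned)
  56..60  vx  (4B, 1-aligned)
  60..64  y  (4B, 1-aligned)
  64..66  hp  (2B, 1-aligned)
  66..70  id  (4B, 1-aligned)
  70..78  state  (8B, 1-aligned)
  78..82  cooldown  (4B, 1-aligned)
  82..83  vy  (1B, 1-aligned)
  83..91  z  (8B, 1-aligned)
  91..99  target  (8B, 1-aligned)
  99..103  score  (4B, 1-aligned)
  sizeof = 103, alignof = 1
112 − 103 = 9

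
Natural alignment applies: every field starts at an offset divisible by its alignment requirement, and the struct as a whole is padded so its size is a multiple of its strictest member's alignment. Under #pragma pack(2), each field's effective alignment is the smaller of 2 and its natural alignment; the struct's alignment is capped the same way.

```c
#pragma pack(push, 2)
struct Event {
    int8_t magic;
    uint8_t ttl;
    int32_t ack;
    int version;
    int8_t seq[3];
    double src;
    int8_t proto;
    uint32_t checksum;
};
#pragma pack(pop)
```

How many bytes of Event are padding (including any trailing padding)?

2

0..1  magic  (1B, 1-aligned)
1..2  ttl  (1B, 1-aligned)
2..6  ack  (4B, 2-aligned)
6..10  version  (4B, 2-aligned)
10..13  seq  (3B, 1-aligned)
13..14  -- padding (1B)
14..22  src  (8B, 2-aligned)
22..23  proto  (1B, 1-aligned)
23..24  -- padding (1B)
24..28  checksum  (4B, 2-aligned)
sizeof = 28, alignof = 2
data bytes 26, size 28 → padding 2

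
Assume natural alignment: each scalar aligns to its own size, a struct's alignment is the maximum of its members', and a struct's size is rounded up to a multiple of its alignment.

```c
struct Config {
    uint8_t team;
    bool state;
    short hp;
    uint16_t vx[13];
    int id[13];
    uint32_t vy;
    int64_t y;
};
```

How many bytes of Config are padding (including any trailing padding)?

2

@0: team [1B, align 1] → 1
@1: state [1B, align 1] → 2
@2: hp [2B, align 2] → 4
@4: vx [26B, align 2] → 30
+2 pad (align 4)
@32: id [52B, align 4] → 84
@84: vy [4B, align 4] → 88
@88: y [8B, align 8] → 96
size 96, align 8
data bytes 94, size 96 → padding 2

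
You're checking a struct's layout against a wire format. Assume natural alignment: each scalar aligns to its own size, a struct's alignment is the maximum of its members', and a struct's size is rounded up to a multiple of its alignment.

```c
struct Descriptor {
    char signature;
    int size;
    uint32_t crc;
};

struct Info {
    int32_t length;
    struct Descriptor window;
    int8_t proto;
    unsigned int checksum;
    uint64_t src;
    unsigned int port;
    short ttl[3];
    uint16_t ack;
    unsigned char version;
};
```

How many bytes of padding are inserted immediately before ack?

0

Descriptor: @0: signature [1B, align 1] → 1; +3 pad (align 4); @4: size [4B, align 4] → 8; @8: crc [4B, align 4] → 12; size 12, align 4
@0: length [4B, align 4] → 4
@4: window [12B, align 4] → 16
@16: proto [1B, align 1] → 17
+3 pad (align 4)
@20: checksum [4B, align 4] → 24
@24: src [8B, align 8] → 32
@32: port [4B, align 4] → 36
@36: ttl [6B, align 2] → 42
@42: ack [2B, align 2] → 44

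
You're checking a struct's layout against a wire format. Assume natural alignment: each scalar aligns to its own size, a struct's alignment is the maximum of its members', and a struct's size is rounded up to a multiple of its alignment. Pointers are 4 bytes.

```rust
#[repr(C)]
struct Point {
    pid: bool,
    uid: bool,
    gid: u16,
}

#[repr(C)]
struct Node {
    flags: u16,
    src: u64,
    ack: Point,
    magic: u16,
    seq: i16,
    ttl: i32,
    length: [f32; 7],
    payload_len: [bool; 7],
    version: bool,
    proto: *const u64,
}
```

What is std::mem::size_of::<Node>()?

Point: 0..1  pid  (1B, 1-aligned); 1..2  uid  (1B, 1-aligned); 2..4  gid  (2B, 2-aligned); sizeof = 4, alignof = 2
0..2  flags  (2B, 2-aligned)
2..8  -- padding (6B)
8..16  src  (8B, 8-aligned)
16..20  ack  (4B, 2-aligned)
20..22  magic  (2B, 2-aligned)
22..24  seq  (2B, 2-aligned)
24..28  ttl  (4B, 4-aligned)
28..56  length  (28B, 4-aligned)
56..63  payload_len  (7B, 1-aligned)
63..64  version  (1B, 1-aligned)
64..68  proto  (4B, 4-aligned)
68..72  -- tail padding (4B)
sizeof = 72, alignof = 8

72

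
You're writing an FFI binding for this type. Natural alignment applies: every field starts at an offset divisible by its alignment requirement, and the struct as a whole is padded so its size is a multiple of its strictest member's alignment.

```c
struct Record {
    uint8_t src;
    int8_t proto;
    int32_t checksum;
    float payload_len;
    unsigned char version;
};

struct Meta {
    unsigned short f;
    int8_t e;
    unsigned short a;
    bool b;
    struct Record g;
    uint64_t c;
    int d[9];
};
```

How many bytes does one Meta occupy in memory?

Record: @0: src [1B, align 1] → 1; @1: proto [1B, align 1] → 2; +2 pad (align 4); @4: checksum [4B, align 4] → 8; @8: payload_len [4B, align 4] → 12; @12: version [1B, align 1] → 13; +3 tail pad (align 4); size 16, align 4
@0: f [2B, align 2] → 2
@2: e [1B, align 1] → 3
+1 pad (align 2)
@4: a [2B, align 2] → 6
@6: b [1B, align 1] → 7
+1 pad (align 4)
@8: g [16B, align 4] → 24
@24: c [8B, align 8] → 32
@32: d [36B, align 4] → 68
+4 tail pad (align 8)
size 72, align 8

72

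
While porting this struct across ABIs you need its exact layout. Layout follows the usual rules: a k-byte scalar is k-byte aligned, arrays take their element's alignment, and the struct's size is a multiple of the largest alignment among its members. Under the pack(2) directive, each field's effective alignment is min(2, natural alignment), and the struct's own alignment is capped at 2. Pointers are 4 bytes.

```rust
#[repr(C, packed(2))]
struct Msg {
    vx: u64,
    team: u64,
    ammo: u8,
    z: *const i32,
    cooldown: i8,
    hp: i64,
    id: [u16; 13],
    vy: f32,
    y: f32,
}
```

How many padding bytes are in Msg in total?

0..8  vx  (8B, 2-aligned)
8..16  team  (8B, 2-aligned)
16..17  ammo  (1B, 1-aligned)
17..18  -- padding (1B)
18..22  z  (4B, 2-aligned)
22..23  cooldown  (1B, 1-aligned)
23..24  -- padding (1B)
24..32  hp  (8B, 2-aligned)
32..58  id  (26B, 2-aligned)
58..62  vy  (4B, 2-aligned)
62..66  y  (4B, 2-aligned)
sizeof = 66, alignof = 2
data bytes 64, size 66 → padding 2

2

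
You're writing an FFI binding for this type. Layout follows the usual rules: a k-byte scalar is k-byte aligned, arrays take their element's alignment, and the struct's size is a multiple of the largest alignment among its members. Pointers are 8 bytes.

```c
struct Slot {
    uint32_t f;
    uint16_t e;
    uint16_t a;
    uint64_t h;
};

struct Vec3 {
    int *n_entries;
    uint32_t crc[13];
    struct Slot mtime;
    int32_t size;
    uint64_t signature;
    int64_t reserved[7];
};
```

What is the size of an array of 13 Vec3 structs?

Slot: @0: f [4B, align 4] → 4; @4: e [2B, align 2] → 6; @6: a [2B, align 2] → 8; @8: h [8B, align 8] → 16; size 16, align 8
@0: n_entries [8B, align 8] → 8
@8: crc [52B, align 4] → 60
+4 pad (align 8)
@64: mtime [16B, align 8] → 80
@80: size [4B, align 4] → 84
+4 pad (align 8)
@88: signature [8B, align 8] → 96
@96: reserved [56B, align 8] → 152
size 152, align 8
array of 13: 13 × 152 = 1976

1976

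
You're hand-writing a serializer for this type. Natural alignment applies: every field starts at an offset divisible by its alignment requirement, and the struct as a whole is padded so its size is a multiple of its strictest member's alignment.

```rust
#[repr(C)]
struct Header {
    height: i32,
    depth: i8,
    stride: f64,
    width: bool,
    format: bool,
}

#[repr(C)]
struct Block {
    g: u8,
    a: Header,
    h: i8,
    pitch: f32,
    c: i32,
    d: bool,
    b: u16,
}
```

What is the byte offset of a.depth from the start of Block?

Header: @0: height [4B, align 4] → 4; @4: depth [1B, align 1] → 5; +3 pad (align 8); @8: stride [8B, align 8] → 16; @16: width [1B, align 1] → 17; @17: format [1B, align 1] → 18; +6 tail pad (align 8); size 24, align 8
@0: g [1B, align 1] → 1
+7 pad (align 8)
@8: a [24B, align 8] → 32
within Header: depth at 4
8 + 4 = 12

12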